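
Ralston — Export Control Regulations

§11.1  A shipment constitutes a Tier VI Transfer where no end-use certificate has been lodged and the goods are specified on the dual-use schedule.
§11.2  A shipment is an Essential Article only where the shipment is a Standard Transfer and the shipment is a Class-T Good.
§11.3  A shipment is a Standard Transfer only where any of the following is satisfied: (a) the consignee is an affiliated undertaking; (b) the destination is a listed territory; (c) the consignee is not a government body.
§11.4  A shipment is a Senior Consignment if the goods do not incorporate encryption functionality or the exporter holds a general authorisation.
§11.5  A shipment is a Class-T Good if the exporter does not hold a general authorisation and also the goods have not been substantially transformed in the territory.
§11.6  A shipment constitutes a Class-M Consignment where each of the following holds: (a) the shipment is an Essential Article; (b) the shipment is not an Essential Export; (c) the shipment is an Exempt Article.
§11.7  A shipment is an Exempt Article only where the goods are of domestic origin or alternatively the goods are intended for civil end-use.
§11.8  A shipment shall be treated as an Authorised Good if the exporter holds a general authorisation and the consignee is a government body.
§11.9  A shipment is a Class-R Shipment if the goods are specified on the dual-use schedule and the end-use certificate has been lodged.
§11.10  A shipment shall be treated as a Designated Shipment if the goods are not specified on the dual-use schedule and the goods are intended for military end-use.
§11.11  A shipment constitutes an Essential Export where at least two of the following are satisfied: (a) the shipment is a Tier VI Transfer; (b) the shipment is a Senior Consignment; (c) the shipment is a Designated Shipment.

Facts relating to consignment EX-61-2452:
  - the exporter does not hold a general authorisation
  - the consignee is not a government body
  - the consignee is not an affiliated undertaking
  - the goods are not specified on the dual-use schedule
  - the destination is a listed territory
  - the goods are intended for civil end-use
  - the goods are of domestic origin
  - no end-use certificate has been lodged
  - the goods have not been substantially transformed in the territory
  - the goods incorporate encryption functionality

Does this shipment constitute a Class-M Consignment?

§11.3 — Standard Transfer: [the consignee is an affiliated undertaking? no] OR [the destination is a listed territory? yes] OR [the consignee is not a government body? yes] → satisfied.
§11.5 — Class-T Good: [the exporter does not hold a general authorisation? yes] AND [the goods have not been substantially transformed in the territory? yes] → satisfied.
§11.2 — Essential Article: [Standard Transfer (§11.3)? yes] AND [Class-T Good (§11.5)? yes] → satisfied.
§11.1 — Tier VI Transfer: [no end-use certificate has been lodged? yes] AND [the goods are specified on the dual-use schedule? no] → not satisfied.
§11.4 — Senior Consignment: [the goods do not incorporate encryption functionality? no] OR [the exporter holds a general authorisation? no] → not satisfied.
§11.10 — Designated Shipment: [the goods are not specified on the dual-use schedule? yes] AND [the goods are intended for military end-use? no] → not satisfied.
§11.11 — Essential Export: Tier VI Transfer (§11.1)? no; Senior Consignment (§11.4)? no; Designated Shipment (§11.10)? no — 0 of 3 hold (need ≥2) → not satisfied.
§11.7 — Exempt Article: [the goods are of domestic origin? yes] OR [the goods are intended for civil end-use? yes] → satisfied.
§11.6 — Class-M Consignment: [Essential Article (§11.2)? yes] AND [not an Essential Export (§11.11)? yes] AND [Exempt Article (§11.7)? yes] → satisfied.

Yes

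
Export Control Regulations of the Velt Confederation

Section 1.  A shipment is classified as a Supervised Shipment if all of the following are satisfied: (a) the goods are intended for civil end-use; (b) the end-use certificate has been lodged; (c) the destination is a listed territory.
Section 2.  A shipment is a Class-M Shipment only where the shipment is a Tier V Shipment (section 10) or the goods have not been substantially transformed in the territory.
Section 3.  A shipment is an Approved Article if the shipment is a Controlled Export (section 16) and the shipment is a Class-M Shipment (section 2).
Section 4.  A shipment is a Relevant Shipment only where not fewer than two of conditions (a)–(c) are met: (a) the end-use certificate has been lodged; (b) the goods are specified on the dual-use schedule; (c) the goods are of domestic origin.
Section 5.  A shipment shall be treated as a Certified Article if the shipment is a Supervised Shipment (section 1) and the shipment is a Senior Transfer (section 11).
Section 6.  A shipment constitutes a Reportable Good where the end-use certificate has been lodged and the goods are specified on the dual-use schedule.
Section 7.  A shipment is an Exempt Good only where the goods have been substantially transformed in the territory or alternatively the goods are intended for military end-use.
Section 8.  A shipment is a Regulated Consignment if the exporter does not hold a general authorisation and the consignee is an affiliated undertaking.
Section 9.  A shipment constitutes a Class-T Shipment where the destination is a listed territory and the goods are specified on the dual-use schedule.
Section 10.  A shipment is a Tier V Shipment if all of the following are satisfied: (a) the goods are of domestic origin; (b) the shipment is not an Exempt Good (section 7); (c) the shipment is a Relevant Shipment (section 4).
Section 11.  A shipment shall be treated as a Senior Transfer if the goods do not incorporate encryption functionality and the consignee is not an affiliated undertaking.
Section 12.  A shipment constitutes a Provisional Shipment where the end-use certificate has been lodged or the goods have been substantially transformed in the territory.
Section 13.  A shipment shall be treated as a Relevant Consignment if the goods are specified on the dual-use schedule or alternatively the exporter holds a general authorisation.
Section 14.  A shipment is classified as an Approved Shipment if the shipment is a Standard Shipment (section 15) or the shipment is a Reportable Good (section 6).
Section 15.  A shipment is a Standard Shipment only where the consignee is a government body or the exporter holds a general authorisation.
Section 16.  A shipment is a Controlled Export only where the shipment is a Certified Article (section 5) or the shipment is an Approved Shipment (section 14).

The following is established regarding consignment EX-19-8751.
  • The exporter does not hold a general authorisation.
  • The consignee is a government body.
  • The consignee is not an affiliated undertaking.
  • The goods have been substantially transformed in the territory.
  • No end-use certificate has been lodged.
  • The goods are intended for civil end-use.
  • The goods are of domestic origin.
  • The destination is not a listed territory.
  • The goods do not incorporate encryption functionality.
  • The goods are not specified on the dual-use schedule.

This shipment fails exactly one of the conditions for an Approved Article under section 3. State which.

Under section 1: the goods are intended for civil end-use? yes; and the end-use certificate has been lodged? no; and the destination is a listed territory? no. So the shipment is not a Supervised Shipment.
Under section 11: the goods do not incorporate encryption functionality? yes; and the consignee is not an affiliated undertaking? yes. So the shipment is a Senior Transfer.
Under section 5: Supervised Shipment (section 1)? no; and Senior Transfer (section 11)? yes. So the shipment is not a Certified Article.
Under section 15: the consignee is a government body? yes; or the exporter holds a general authorisation? no. So the shipment is a Standard Shipment.
Under section 6: the end-use certificate has been lodged? no; and the goods are specified on the dual-use schedule? no. So the shipment is not a Reportable Good.
Under section 14: Standard Shipment (section 15)? yes; or Reportable Good (section 6)? no. So the shipment is an Approved Shipment.
Under section 16: Certified Article (section 5)? no; or Approved Shipment (section 14)? yes. So the shipment is a Controlled Export.
Under section 7: the goods have been substantially transformed in the territory? yes; or the goods are intended for military end-use? no. So the shipment is an Exempt Good.
Under section 4: the end-use certificate has been lodged? no; the goods are specified on the dual-use schedule? no; the goods are of domestic origin? yes — 1 of 3 hold (need ≥2) → not satisfied.
Under section 10: the goods are of domestic origin? yes; and not an Exempt Good (section 7)? no; and Relevant Shipment (section 4)? no. So the shipment is not a Tier V Shipment.
Under section 2: Tier V Shipment (section 10)? no; or the goods have not been substantially transformed in the territory? no. So the shipment is not a Class-M Shipment.
Under section 3: Controlled Export (section 16)? yes; and Class-M Shipment (section 2)? no. So the shipment is not an Approved Article.

Class-M Shipment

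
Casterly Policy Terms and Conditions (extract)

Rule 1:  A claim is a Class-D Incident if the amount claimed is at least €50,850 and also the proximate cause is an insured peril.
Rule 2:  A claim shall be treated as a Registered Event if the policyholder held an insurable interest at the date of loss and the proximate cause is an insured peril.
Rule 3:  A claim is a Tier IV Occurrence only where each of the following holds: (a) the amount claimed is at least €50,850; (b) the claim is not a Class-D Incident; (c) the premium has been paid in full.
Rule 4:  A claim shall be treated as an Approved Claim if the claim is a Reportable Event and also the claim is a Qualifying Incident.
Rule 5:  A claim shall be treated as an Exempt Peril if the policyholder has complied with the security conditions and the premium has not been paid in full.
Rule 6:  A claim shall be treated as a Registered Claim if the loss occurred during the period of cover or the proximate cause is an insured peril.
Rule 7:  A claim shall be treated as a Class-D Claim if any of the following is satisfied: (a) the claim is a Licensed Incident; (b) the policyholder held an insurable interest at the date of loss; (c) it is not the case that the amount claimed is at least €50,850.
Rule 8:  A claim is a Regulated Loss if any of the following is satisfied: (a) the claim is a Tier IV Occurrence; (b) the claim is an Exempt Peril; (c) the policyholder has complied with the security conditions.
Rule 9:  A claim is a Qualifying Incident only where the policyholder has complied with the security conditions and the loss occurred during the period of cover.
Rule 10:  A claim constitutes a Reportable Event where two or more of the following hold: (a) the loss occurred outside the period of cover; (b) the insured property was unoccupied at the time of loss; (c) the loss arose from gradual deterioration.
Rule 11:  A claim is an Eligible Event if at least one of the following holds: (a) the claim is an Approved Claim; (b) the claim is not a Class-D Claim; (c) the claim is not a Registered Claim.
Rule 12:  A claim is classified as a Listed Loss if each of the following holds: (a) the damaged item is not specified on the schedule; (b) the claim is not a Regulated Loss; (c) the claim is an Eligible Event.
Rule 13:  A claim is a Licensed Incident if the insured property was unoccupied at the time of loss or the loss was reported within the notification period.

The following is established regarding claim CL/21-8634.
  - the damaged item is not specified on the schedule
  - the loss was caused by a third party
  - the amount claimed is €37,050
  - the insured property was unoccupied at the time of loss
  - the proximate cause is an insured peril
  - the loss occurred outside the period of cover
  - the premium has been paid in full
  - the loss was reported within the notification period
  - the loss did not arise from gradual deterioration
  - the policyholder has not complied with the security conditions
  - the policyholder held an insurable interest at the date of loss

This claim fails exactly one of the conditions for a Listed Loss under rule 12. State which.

Eligible Event

Under rule 1: amount claimed: €37,050 ≥ €50,850? no; and the proximate cause is an insured peril? yes. So the claim is not a Class-D Incident.
Under rule 3: amount claimed: €37,050 ≥ €50,850? no; and not a Class-D Incident (rule 1)? yes; and the premium has been paid in full? yes. So the claim is not a Tier IV Occurrence.
Under rule 5: the policyholder has complied with the security conditions? no; and the premium has not been paid in full? no. So the claim is not an Exempt Peril.
Under rule 8: Tier IV Occurrence (rule 3)? no; or Exempt Peril (rule 5)? no; or the policyholder has complied with the security conditions? no. So the claim is not a Regulated Loss.
Under rule 10: the loss occurred outside the period of cover? yes; the insured property was unoccupied at the time of loss? yes; the loss arose from gradual deterioration? no — 2 of 3 hold (need ≥2) → satisfied.
Under rule 9: the policyholder has complied with the security conditions? no; and the loss occurred during the period of cover? no. So the claim is not a Qualifying Incident.
Under rule 4: Reportable Event (rule 10)? yes; and Qualifying Incident (rule 9)? no. So the claim is not an Approved Claim.
Under rule 13: the insured property was unoccupied at the time of loss? yes; or the loss was reported within the notification period? yes. So the claim is a Licensed Incident.
Under rule 7: Licensed Incident (rule 13)? yes; or the policyholder held an insurable interest at the date of loss? yes; or amount claimed: €37,050 ≥ €50,850? no, so negated condition yes. So the claim is a Class-D Claim.
Under rule 6: the loss occurred during the period of cover? no; or the proximate cause is an insured peril? yes. So the claim is a Registered Claim.
Under rule 11: Approved Claim (rule 4)? no; or not a Class-D Claim (rule 7)? no; or not a Registered Claim (rule 6)? no. So the claim is not an Eligible Event.
Under rule 12: the damaged item is not specified on the schedule? yes; and not a Regulated Loss (rule 8)? yes; and Eligible Event (rule 11)? no. So the claim is not a Listed Loss.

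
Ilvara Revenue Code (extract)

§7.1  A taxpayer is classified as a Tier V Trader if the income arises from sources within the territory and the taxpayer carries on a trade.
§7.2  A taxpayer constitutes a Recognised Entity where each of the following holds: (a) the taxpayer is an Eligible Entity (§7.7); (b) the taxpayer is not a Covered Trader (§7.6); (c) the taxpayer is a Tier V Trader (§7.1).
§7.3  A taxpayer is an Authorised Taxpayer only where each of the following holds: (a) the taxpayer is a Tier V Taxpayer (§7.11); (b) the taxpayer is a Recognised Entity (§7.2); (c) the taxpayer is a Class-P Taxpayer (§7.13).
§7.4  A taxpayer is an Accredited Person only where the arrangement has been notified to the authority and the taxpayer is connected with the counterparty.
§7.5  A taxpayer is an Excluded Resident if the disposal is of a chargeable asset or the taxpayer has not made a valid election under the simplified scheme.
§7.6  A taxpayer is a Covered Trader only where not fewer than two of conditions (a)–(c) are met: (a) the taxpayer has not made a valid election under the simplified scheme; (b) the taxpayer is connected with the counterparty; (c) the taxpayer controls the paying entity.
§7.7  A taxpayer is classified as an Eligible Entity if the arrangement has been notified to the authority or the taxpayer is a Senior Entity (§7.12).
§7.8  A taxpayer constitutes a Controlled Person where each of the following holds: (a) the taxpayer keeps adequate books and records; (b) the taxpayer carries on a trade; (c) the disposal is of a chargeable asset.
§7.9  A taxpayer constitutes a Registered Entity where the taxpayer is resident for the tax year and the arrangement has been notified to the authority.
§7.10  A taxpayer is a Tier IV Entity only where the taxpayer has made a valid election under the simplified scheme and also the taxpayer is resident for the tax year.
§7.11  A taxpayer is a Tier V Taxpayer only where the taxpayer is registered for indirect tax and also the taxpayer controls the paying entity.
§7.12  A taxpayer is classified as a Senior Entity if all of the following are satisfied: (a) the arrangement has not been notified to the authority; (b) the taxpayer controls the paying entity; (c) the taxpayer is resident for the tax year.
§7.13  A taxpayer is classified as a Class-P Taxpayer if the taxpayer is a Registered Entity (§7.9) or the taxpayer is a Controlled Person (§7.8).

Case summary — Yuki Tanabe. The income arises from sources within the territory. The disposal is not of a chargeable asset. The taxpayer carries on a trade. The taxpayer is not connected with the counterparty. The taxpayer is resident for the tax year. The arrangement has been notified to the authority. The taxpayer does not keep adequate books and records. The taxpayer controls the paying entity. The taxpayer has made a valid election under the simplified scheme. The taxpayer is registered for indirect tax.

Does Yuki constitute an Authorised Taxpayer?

§7.11 — Tier V Taxpayer: [the taxpayer is registered for indirect tax? yes] AND [the taxpayer controls the paying entity? yes] → satisfied.
§7.12 — Senior Entity: [the arrangement has not been notified to the authority? no] AND [the taxpayer controls the paying entity? yes] AND [the taxpayer is resident for the tax year? yes] → not satisfied.
§7.7 — Eligible Entity: [the arrangement has been notified to the authority? yes] OR [Senior Entity (§7.12)? no] → satisfied.
§7.6 — Covered Trader: the taxpayer has not made a valid election under the simplified scheme? no; the taxpayer is connected with the counterparty? no; the taxpayer controls the paying entity? yes — 1 of 3 hold (need ≥2) → not satisfied.
§7.1 — Tier V Trader: [the income arises from sources within the territory? yes] AND [the taxpayer carries on a trade? yes] → satisfied.
§7.2 — Recognised Entity: [Eligible Entity (§7.7)? yes] AND [not a Covered Trader (§7.6)? yes] AND [Tier V Trader (§7.1)? yes] → satisfied.
§7.9 — Registered Entity: [the taxpayer is resident for the tax year? yes] AND [the arrangement has been notified to the authority? yes] → satisfied.
§7.8 — Controlled Person: [the taxpayer keeps adequate books and records? no] AND [the taxpayer carries on a trade? yes] AND [the disposal is of a chargeable asset? no] → not satisfied.
§7.13 — Class-P Taxpayer: [Registered Entity (§7.9)? yes] OR [Controlled Person (§7.8)? no] → satisfied.
§7.3 — Authorised Taxpayer: [Tier V Taxpayer (§7.11)? yes] AND [Recognised Entity (§7.2)? yes] AND [Class-P Taxpayer (§7.13)? yes] → satisfied.

Yes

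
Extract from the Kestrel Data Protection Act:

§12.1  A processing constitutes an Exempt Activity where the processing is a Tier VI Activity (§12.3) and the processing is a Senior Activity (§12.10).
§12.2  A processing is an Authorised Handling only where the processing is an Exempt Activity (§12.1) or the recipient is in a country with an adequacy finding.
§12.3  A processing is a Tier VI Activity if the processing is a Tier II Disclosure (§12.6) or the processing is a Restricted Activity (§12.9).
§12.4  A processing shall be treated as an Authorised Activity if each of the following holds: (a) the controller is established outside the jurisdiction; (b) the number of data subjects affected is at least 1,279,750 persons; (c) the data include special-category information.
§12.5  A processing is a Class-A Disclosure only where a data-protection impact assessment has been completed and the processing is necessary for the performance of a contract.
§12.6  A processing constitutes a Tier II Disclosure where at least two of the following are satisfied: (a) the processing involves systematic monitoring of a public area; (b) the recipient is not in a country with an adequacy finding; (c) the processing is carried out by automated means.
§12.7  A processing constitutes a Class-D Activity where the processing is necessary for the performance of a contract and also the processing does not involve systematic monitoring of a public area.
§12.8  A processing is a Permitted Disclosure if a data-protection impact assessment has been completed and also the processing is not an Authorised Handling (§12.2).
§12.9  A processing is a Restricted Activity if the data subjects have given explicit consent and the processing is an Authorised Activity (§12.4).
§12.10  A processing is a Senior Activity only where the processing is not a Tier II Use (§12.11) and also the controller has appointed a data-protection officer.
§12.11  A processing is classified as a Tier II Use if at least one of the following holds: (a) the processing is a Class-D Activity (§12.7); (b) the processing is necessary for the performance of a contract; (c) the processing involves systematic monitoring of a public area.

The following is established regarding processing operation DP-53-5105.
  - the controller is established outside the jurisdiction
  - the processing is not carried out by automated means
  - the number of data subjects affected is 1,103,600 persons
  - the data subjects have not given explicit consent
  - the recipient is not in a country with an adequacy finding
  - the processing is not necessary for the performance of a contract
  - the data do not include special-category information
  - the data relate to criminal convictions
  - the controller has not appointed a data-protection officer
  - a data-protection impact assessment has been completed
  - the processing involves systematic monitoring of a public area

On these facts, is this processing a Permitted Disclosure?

Yes

§12.6 — Tier II Disclosure: the processing involves systematic monitoring of a public area? yes; the recipient is not in a country with an adequacy finding? yes; the processing is carried out by automated means? no — 2 of 3 hold (need ≥2) → satisfied.
§12.4 — Authorised Activity: [the controller is established outside the jurisdiction? yes] AND [number of data subjects affected: 1,103,600 persons ≥ 1,279,750 persons? no] AND [the data include special-category information? no] → not satisfied.
§12.9 — Restricted Activity: [the data subjects have given explicit consent? no] AND [Authorised Activity (§12.4)? no] → not satisfied.
§12.3 — Tier VI Activity: [Tier II Disclosure (§12.6)? yes] OR [Restricted Activity (§12.9)? no] → satisfied.
§12.7 — Class-D Activity: [the processing is necessary for the performance of a contract? no] AND [the processing does not involve systematic monitoring of a public area? no] → not satisfied.
§12.11 — Tier II Use: [Class-D Activity (§12.7)? no] OR [the processing is necessary for the performance of a contract? no] OR [the processing involves systematic monitoring of a public area? yes] → satisfied.
§12.10 — Senior Activity: [not a Tier II Use (§12.11)? no] AND [the controller has appointed a data-protection officer? no] → not satisfied.
§12.1 — Exempt Activity: [Tier VI Activity (§12.3)? yes] AND [Senior Activity (§12.10)? no] → not satisfied.
§12.2 — Authorised Handling: [Exempt Activity (§12.1)? no] OR [the recipient is in a country with an adequacy finding? no] → not satisfied.
§12.8 — Permitted Disclosure: [a data-protection impact assessment has been completed? yes] AND [not an Authorised Handling (§12.2)? yes] → satisfied.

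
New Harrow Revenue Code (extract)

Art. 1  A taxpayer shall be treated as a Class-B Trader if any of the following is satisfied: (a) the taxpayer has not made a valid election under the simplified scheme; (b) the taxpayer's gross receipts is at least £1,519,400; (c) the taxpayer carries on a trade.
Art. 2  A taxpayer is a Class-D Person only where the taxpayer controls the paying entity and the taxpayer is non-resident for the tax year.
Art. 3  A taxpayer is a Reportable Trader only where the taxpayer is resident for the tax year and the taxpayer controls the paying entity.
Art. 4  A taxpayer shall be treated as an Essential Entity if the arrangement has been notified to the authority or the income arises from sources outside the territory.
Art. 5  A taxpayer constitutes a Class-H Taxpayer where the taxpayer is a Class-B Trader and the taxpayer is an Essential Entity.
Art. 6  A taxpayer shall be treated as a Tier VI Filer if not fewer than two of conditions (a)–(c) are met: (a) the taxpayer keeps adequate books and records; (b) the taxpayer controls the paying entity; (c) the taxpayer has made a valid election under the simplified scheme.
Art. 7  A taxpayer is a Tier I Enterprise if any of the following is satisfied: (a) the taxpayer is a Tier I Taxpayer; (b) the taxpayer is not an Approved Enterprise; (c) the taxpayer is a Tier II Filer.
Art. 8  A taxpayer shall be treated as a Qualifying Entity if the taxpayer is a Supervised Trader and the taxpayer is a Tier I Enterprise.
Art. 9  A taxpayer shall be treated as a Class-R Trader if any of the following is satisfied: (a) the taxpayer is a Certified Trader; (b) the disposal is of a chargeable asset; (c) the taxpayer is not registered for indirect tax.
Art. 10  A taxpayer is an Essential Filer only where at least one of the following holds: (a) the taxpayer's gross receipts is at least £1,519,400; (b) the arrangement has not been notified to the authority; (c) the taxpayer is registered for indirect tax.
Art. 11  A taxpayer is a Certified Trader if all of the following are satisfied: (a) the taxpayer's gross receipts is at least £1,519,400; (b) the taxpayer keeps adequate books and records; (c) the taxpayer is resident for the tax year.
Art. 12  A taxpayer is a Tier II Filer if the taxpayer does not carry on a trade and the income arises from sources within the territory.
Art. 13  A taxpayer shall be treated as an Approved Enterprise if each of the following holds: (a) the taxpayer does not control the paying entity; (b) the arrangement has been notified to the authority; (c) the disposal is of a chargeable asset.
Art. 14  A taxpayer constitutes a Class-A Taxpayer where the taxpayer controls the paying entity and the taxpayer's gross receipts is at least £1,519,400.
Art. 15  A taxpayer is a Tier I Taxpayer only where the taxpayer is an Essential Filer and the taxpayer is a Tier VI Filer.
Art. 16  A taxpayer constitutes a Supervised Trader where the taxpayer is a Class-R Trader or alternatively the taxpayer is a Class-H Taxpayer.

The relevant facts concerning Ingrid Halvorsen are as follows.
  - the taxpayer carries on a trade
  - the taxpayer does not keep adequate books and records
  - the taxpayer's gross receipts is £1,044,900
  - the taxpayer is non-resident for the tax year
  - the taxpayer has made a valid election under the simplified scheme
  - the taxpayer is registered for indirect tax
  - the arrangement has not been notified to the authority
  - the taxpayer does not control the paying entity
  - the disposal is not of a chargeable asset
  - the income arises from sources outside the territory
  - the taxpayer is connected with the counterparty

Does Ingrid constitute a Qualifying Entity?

Yes

Under article 11: taxpayer's gross receipts: £1,044,900 ≥ £1,519,400? no; and the taxpayer keeps adequate books and records? no; and the taxpayer is resident for the tax year? no. So the taxpayer is not a Certified Trader.
Under article 9: Certified Trader (article 11)? no; or the disposal is of a chargeable asset? no; or the taxpayer is not registered for indirect tax? no. So the taxpayer is not a Class-R Trader.
Under article 1: the taxpayer has not made a valid election under the simplified scheme? no; or taxpayer's gross receipts: £1,044,900 ≥ £1,519,400? no; or the taxpayer carries on a trade? yes. So the taxpayer is a Class-B Trader.
Under article 4: the arrangement has been notified to the authority? no; or the income arises from sources outside the territory? yes. So the taxpayer is an Essential Entity.
Under article 5: Class-B Trader (article 1)? yes; and Essential Entity (article 4)? yes. So the taxpayer is a Class-H Taxpayer.
Under article 16: Class-R Trader (article 9)? no; or Class-H Taxpayer (article 5)? yes. So the taxpayer is a Supervised Trader.
Under article 10: taxpayer's gross receipts: £1,044,900 ≥ £1,519,400? no; or the arrangement has not been notified to the authority? yes; or the taxpayer is registered for indirect tax? yes. So the taxpayer is an Essential Filer.
Under article 6: the taxpayer keeps adequate books and records? no; the taxpayer controls the paying entity? no; the taxpayer has made a valid election under the simplified scheme? yes — 1 of 3 hold (need ≥2) → not satisfied.
Under article 15: Essential Filer (article 10)? yes; and Tier VI Filer (article 6)? no. So the taxpayer is not a Tier I Taxpayer.
Under article 13: the taxpayer does not control the paying entity? yes; and the arrangement has been notified to the authority? no; and the disposal is of a chargeable asset? no. So the taxpayer is not an Approved Enterprise.
Under article 12: the taxpayer does not carry on a trade? no; and the income arises from sources within the territory? no. So the taxpayer is not a Tier II Filer.
Under article 7: Tier I Taxpayer (article 15)? no; or not an Approved Enterprise (article 13)? yes; or Tier II Filer (article 12)? no. So the taxpayer is a Tier I Enterprise.
Under article 8: Supervised Trader (article 16)? yes; and Tier I Enterprise (article 7)? yes. So the taxpayer is a Qualifying Entity.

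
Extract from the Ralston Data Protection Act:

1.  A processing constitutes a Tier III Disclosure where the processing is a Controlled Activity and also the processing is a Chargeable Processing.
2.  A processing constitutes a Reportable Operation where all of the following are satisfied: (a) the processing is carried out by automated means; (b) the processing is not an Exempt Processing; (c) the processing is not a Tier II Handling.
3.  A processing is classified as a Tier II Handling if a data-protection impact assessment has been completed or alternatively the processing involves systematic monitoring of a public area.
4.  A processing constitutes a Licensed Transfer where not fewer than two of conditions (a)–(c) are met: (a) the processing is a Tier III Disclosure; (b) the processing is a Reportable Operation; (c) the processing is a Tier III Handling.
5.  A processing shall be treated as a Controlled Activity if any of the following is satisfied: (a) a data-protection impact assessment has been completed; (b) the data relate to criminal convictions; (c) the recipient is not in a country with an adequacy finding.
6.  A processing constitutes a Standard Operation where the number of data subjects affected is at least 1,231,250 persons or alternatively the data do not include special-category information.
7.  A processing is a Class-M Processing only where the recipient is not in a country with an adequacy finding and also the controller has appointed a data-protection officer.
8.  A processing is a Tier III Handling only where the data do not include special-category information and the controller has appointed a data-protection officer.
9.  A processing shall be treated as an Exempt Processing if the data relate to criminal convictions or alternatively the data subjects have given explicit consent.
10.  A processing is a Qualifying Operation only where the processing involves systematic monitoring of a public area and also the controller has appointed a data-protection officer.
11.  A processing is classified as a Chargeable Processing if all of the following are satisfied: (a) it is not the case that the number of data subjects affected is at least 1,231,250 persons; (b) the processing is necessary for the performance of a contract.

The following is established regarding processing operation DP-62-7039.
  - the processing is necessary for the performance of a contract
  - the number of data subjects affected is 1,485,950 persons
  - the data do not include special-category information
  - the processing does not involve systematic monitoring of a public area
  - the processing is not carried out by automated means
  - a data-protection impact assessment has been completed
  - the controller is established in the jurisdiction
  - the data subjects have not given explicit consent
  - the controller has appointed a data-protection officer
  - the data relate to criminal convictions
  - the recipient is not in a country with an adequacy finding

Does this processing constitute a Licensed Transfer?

paragraph 5 — Controlled Activity: [a data-protection impact assessment has been completed? yes] OR [the data relate to criminal convictions? yes] OR [the recipient is not in a country with an adequacy finding? yes] → satisfied.
paragraph 11 — Chargeable Processing: [number of data subjects affected: 1,485,950 persons ≥ 1,231,250 persons? yes, so negated condition no] AND [the processing is necessary for the performance of a contract? yes] → not satisfied.
paragraph 1 — Tier III Disclosure: [Controlled Activity (paragraph 5)? yes] AND [Chargeable Processing (paragraph 11)? no] → not satisfied.
paragraph 9 — Exempt Processing: [the data relate to criminal convictions? yes] OR [the data subjects have given explicit consent? no] → satisfied.
paragraph 3 — Tier II Handling: [a data-protection impact assessment has been completed? yes] OR [the processing involves systematic monitoring of a public area? no] → satisfied.
paragraph 2 — Reportable Operation: [the processing is carried out by automated means? no] AND [not an Exempt Processing (paragraph 9)? no] AND [not a Tier II Handling (paragraph 3)? no] → not satisfied.
paragraph 8 — Tier III Handling: [the data do not include special-category information? yes] AND [the controller has appointed a data-protection officer? yes] → satisfied.
paragraph 4 — Licensed Transfer: Tier III Disclosure (paragraph 1)? no; Reportable Operation (paragraph 2)? no; Tier III Handling (paragraph 8)? yes — 1 of 3 hold (need ≥2) → not satisfied.

No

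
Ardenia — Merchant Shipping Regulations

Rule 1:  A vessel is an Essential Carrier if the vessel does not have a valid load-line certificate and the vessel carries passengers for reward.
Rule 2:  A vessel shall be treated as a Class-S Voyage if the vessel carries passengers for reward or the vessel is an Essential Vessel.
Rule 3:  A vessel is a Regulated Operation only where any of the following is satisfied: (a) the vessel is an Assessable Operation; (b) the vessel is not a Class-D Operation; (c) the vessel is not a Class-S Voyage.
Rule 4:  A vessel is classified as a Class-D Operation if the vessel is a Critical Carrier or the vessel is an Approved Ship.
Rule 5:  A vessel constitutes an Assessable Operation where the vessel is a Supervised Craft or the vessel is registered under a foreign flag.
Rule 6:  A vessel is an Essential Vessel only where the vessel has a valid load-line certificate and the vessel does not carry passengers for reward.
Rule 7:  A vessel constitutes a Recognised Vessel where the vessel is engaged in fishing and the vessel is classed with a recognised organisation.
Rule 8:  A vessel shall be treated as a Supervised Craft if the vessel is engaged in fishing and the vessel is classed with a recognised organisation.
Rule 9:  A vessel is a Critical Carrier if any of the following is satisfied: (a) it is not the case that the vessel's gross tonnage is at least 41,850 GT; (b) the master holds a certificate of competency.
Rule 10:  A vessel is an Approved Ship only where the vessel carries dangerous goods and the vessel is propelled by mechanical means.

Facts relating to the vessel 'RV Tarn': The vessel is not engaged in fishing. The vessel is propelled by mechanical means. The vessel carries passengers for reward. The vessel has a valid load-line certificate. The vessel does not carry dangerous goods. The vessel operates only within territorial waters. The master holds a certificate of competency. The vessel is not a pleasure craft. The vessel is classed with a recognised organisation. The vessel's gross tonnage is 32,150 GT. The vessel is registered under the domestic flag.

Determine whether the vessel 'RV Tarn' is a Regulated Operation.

No

rule 8 — Supervised Craft: [the vessel is engaged in fishing? no] AND [the vessel is classed with a recognised organisation? yes] → not satisfied.
rule 5 — Assessable Operation: [Supervised Craft (rule 8)? no] OR [the vessel is registered under a foreign flag? no] → not satisfied.
rule 9 — Critical Carrier: [vessel's gross tonnage: 32,150 GT ≥ 41,850 GT? no, so negated condition yes] OR [the master holds a certificate of competency? yes] → satisfied.
rule 10 — Approved Ship: [the vessel carries dangerous goods? no] AND [the vessel is propelled by mechanical means? yes] → not satisfied.
rule 4 — Class-D Operation: [Critical Carrier (rule 9)? yes] OR [Approved Ship (rule 10)? no] → satisfied.
rule 6 — Essential Vessel: [the vessel has a valid load-line certificate? yes] AND [the vessel does not carry passengers for reward? no] → not satisfied.
rule 2 — Class-S Voyage: [the vessel carries passengers for reward? yes] OR [Essential Vessel (rule 6)? no] → satisfied.
rule 3 — Regulated Operation: [Assessable Operation (rule 5)? no] OR [not a Class-D Operation (rule 4)? no] OR [not a Class-S Voyage (rule 2)? no] → not satisfied.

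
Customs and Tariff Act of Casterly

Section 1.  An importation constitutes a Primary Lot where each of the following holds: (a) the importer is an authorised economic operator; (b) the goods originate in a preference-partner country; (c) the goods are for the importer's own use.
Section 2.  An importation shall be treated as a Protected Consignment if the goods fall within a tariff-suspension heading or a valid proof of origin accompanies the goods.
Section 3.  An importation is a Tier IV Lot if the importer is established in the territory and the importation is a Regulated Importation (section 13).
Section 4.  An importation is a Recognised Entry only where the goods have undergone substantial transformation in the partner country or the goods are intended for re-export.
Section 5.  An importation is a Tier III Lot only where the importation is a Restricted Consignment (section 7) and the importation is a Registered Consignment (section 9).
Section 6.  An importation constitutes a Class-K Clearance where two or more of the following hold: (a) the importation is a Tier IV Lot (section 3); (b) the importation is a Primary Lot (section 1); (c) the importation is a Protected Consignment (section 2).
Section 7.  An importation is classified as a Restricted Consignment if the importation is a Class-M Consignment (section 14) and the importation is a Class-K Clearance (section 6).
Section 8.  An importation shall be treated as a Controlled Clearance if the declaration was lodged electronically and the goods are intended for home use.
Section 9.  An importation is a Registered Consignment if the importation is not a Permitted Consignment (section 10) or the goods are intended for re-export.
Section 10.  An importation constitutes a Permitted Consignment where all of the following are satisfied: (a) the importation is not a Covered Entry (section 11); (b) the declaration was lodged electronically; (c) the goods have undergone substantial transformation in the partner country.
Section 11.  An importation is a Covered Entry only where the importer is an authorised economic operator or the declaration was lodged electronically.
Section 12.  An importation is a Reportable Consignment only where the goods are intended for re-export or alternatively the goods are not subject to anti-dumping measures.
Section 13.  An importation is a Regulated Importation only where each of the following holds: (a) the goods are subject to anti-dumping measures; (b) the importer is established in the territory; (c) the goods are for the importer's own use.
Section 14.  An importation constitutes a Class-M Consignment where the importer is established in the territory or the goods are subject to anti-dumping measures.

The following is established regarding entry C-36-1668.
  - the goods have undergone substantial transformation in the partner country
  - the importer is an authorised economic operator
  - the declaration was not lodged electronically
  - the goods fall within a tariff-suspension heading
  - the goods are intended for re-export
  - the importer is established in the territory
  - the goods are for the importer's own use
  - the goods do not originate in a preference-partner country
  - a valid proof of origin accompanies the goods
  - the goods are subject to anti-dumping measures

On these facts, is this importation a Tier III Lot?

Yes

Under section 14: the importer is established in the territory? yes; or the goods are subject to anti-dumping measures? yes. So the importation is a Class-M Consignment.
Under section 13: the goods are subject to anti-dumping measures? yes; and the importer is established in the territory? yes; and the goods are for the importer's own use? yes. So the importation is a Regulated Importation.
Under section 3: the importer is established in the territory? yes; and Regulated Importation (section 13)? yes. So the importation is a Tier IV Lot.
Under section 1: the importer is an authorised economic operator? yes; and the goods originate in a preference-partner country? no; and the goods are for the importer's own use? yes. So the importation is not a Primary Lot.
Under section 2: the goods fall within a tariff-suspension heading? yes; or a valid proof of origin accompanies the goods? yes. So the importation is a Protected Consignment.
Under section 6: Tier IV Lot (section 3)? yes; Primary Lot (section 1)? no; Protected Consignment (section 2)? yes — 2 of 3 hold (need ≥2) → satisfied.
Under section 7: Class-M Consignment (section 14)? yes; and Class-K Clearance (section 6)? yes. So the importation is a Restricted Consignment.
Under section 11: the importer is an authorised economic operator? yes; or the declaration was lodged electronically? no. So the importation is a Covered Entry.
Under section 10: not a Covered Entry (section 11)? no; and the declaration was lodged electronically? no; and the goods have undergone substantial transformation in the partner country? yes. So the importation is not a Permitted Consignment.
Under section 9: not a Permitted Consignment (section 10)? yes; or the goods are intended for re-export? yes. So the importation is a Registered Consignment.
Under section 5: Restricted Consignment (section 7)? yes; and Registered Consignment (section 9)? yes. So the importation is a Tier III Lot.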